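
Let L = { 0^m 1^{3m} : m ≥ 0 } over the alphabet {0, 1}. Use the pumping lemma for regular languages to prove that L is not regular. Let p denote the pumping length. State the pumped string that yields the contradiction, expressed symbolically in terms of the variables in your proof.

0^{p+k} 1^{3p}

Suppose for contradiction that L is regular, and let p be the pumping length.
Take w = 0^p 1^{3p}. Then w ∈ L and |w| = 4p ≥ p.
Write w = xyz as guaranteed by the lemma, with |xy| ≤ p and y is nonempty.
The first p characters of w are 0's, so xy (and hence y) consists only of 0's. Write y = 0^k, 1 ≤ k ≤ p.
Pump with i = 2: xy^2z = 0^{p+k} 1^{3p}. For this to lie in L we would need 3p = 3(p+k), which forces k = 0. But k ≥ 1, so xy^2z ∉ L.
Contradiction. Therefore L is not regular.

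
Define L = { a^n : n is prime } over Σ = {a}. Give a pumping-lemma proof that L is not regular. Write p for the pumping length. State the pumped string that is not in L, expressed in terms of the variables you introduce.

a^{q(1+k)}

Assume L is regular; let p be its pumping constant.
Let q be a prime with q ≥ p+2 (infinitely many primes exist), and take w = a^q ∈ L with |w| = q ≥ p.
By the pumping lemma, w = xyz with |xy| ≤ p and |y| > 0.
Then y = a^k for some k with 1 ≤ k ≤ p.
Since 1 ≤ k ≤ p, |xz| = q-k. Pump with i = q+1: |xy^{q+1}z| = (q-k)+(q+1)k = q+qk = q(1+k), which is composite (both factors ≥ 2). So xy^{q+1}z = a^{q(1+k)} ∉ L.
This contradicts the pumping lemma, so L is not regular.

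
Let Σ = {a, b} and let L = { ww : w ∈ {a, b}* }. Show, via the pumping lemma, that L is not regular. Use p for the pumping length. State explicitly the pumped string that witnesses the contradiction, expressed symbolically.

a^{p+k} b^p a^p b^p

Suppose for contradiction that L is regular, and let p be the pumping length.
Take w = a^p b^p a^p b^p = uu where u = a^pb^p; then w ∈ L and |w| = 4p ≥ p.
By the pumping lemma, w = xyz with |xy| ≤ p and |y| ≥ 1.
The first p characters of w are a's, so xy (and hence y) consists only of a's. Write y = a^k, 1 ≤ k ≤ p.
Pump with i = 2: xy^2z = a^{p+k} b^p a^p b^p, of length 4p+k. Suppose this equals vv. The string starts with a and ends with b, so v does too; thus the boundary between the two copies of v is a b→a transition. There is exactly one such transition, at position 2p+k, so |v| = 2p+k and |vv| = 4p+2k ≠ 4p+k since k ≥ 1. So xy^2z ∉ L.
Contradiction. Therefore L is not regular.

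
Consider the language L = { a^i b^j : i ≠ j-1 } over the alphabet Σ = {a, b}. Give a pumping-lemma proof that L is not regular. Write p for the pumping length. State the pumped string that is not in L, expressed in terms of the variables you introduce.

Suppose for contradiction that L is regular, and let p be the pumping length.
Choose w = a^p b^{p+p!+1}. Since p ≠ (p+p!+1)-1 = p+p!, w ∈ L; and |w| ≥ p.
By the pumping lemma, w = xyz with |xy| ≤ p and |y| ≥ 1.
Because |xy| ≤ p and w begins with p copies of a, we have y = a^k with 1 ≤ k ≤ p.
Since 1 ≤ k ≤ p, k divides p!; set t = 1 + p!/k. Then xy^t z has p + (p!/k)·k = p + p! copies of a. Now the a-count is p+p! and (b-count)-1 = (p+p!+1)-1 = p+p!, so i ≠ j-1 fails. So xy^t z = a^{p+p!} b^{p+p!+1} ∉ L.
This contradicts the pumping lemma, so L is not regular.

a^{p+p!} b^{p+p!+1}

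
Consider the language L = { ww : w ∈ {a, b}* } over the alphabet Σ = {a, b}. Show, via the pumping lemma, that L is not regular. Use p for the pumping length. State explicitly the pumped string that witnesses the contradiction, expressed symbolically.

a^{p+k} b^p a^p b^p

Toward a contradiction, assume L is regular with pumping length p.
Take w = a^p b^p a^p b^p = uu where u = a^pb^p; then w ∈ L and |w| = 4p ≥ p.
The pumping lemma gives a decomposition w = xyz where |xy| ≤ p and |y| ≥ 1.
Because |xy| ≤ p and w begins with p copies of a, we have y = a^k with 1 ≤ k ≤ p.
Pump with i = 2: xy^2z = a^{p+k} b^p a^p b^p, of length 4p+k. Suppose this equals vv. The string starts with a and ends with b, so v does too; thus the boundary between the two copies of v is a b→a transition. There is exactly one such transition, at position 2p+k, so |v| = 2p+k and |vv| = 4p+2k ≠ 4p+k since k ≥ 1. So xy^2z ∉ L.
This contradicts the pumping lemma, so L is not regular.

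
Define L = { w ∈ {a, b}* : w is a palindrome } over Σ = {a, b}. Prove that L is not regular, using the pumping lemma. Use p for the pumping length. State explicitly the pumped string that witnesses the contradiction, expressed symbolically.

a^{p+k} b a^p

Suppose for contradiction that L is regular, and let p be the pumping length.
Take w = a^p b a^p, a palindrome of length 2p+1 ≥ p.
The pumping lemma gives a decomposition w = xyz where |xy| ≤ p and y is nonempty.
The first p characters of w are a's, so xy (and hence y) consists only of a's. Write y = a^k, 1 ≤ k ≤ p.
Pump with i = 2: xy^2z = a^{p+k} b a^p. Its reverse is a^p b a^{p+k}, which differs from xy^2z since k ≥ 1. So xy^2z is not a palindrome and xy^2z ∉ L.
Contradiction. Therefore L is not regular.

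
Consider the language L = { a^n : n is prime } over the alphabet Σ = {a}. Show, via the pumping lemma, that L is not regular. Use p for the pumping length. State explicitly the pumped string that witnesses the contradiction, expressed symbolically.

Toward a contradiction, assume L is regular with pumping length p.
Let q be a prime with q ≥ p+2 (infinitely many primes exist), and take w = a^q ∈ L with |w| = q ≥ p.
Write w = xyz as guaranteed by the lemma, with |xy| ≤ p and y is nonempty.
Then y = a^k for some k with 1 ≤ k ≤ p.
Since 1 ≤ k ≤ p, |xz| = q-k. Pump with i = q+1: |xy^{q+1}z| = (q-k)+(q+1)k = q+qk = q(1+k), which is composite (both factors ≥ 2). So xy^{q+1}z = a^{q(1+k)} ∉ L.
This is a contradiction; hence L is not regular.

a^{q(1+k)}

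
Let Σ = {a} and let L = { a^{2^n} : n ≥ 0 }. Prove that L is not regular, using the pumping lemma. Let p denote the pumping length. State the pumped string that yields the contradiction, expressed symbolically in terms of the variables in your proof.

a^{2^p+k}

Suppose for contradiction that L is regular, and let p be the pumping length.
Take w = a^{2^p} ∈ L with |w| = 2^p ≥ p.
By the pumping lemma, w = xyz with |xy| ≤ p and |y| > 0.
Then y = a^k for some k with 1 ≤ k ≤ p.
Pump with i = 2: xy^2z = a^{2^p+k}. Since 1 ≤ k ≤ p < 2^p, we have 2^p < 2^p+k < 2^{p+1}, so 2^p+k is not a power of 2. So xy^2z ∉ L.
Contradiction. Therefore L is not regular.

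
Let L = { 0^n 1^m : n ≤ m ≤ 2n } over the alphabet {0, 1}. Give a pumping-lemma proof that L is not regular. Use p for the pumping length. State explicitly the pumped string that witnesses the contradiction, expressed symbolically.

Assume L is regular. Let p be the pumping length given by the pumping lemma.
Take w = 0^p 1^p ∈ L (since p ≤ p ≤ 2p), with |w| = 2p ≥ p.
Write w = xyz as guaranteed by the lemma, with |xy| ≤ p and y is nonempty.
Because |xy| ≤ p and w begins with p copies of 0, we have y = 0^k with 1 ≤ k ≤ p.
Pump with i = 2: xy^2z = 0^{p+k} 1^p. Now n = p+k > p = m, so the condition n ≤ m fails. Thus xy^2z ∉ L.
Contradiction. Therefore L is not regular.

0^{p+k} 1^p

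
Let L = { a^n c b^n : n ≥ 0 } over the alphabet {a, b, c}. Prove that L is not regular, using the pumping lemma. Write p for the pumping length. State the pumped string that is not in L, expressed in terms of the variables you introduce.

a^{p+k} c b^p

Toward a contradiction, assume L is regular with pumping length p.
Take w = a^p c b^p ∈ L with |w| = 2p+1 ≥ p.
The pumping lemma gives a decomposition w = xyz where |xy| ≤ p and |y| > 0.
Because |xy| ≤ p and w begins with p copies of a, we have y = a^k with 1 ≤ k ≤ p.
Pump with i = 2: xy^2z = a^{p+k} c b^p, which would require p+k = p. But k ≥ 1, so xy^2z ∉ L.
Contradiction. Therefore L is not regular.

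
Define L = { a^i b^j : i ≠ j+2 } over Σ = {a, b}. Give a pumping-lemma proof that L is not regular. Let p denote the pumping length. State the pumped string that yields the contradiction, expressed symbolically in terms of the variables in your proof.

a^{p+p!} b^{p+p!-2}

Suppose for contradiction that L is regular, and let p be the pumping length.
Choose w = a^p b^{p+p!-2}. Since p ≠ (p+p!-2)+2 = p+p!, w ∈ L; and |w| ≥ p.
The pumping lemma gives a decomposition w = xyz where |xy| ≤ p and |y| ≥ 1.
Because |xy| ≤ p and w begins with p copies of a, we have y = a^k with 1 ≤ k ≤ p.
Since 1 ≤ k ≤ p, k divides p!; set t = 1 + p!/k. Then xy^t z has p + (p!/k)·k = p + p! copies of a. Now the a-count is p+p! and (b-count)+2 = (p+p!-2)+2 = p+p!, so i ≠ j+2 fails. So xy^t z = a^{p+p!} b^{p+p!-2} ∉ L.
This contradicts the pumping lemma, so L is not regular.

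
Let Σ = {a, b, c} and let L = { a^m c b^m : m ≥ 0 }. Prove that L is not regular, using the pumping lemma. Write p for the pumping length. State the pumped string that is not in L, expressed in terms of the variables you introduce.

Toward a contradiction, assume L is regular with pumping length p.
Take w = a^p c b^p ∈ L with |w| = 2p+1 ≥ p.
Write w = xyz as guaranteed by the lemma, with |xy| ≤ p and |y| ≥ 1.
The first p characters of w are a's, so xy (and hence y) consists only of a's. Write y = a^k, 1 ≤ k ≤ p.
Pump with i = 2: xy^2z = a^{p+k} c b^p, which would require p+k = p. But k ≥ 1, so xy^2z ∉ L.
This contradicts the pumping lemma, so L is not regular.

a^{p+k} c b^p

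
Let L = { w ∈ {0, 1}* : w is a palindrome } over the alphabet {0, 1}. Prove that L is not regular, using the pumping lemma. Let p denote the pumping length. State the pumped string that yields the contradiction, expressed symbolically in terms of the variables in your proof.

Suppose for contradiction that L is regular, and let p be the pumping length.
Take w = 0^p 1 0^p, a palindrome of length 2p+1 ≥ p.
By the pumping lemma, w = xyz with |xy| ≤ p and y is nonempty.
Because |xy| ≤ p and w begins with p copies of 0, we have y = 0^k with 1 ≤ k ≤ p.
Pump with i = 2: xy^2z = 0^{p+k} 1 0^p. Its reverse is 0^p 1 0^{p+k}, which differs from xy^2z since k ≥ 1. So xy^2z is not a palindrome and xy^2z ∉ L.
This is a contradiction; hence L is not regular.

0^{p+k} 1 0^p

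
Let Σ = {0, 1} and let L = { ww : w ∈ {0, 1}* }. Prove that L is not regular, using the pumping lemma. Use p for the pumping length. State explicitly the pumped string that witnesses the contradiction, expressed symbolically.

Suppose for contradiction that L is regular, and let p be the pumping length.
Take w = 0^p 1^p 0^p 1^p = uu where u = 0^p1^p; then w ∈ L and |w| = 4p ≥ p.
By the pumping lemma, w = xyz with |xy| ≤ p and |y| > 0.
Since the first p symbols of w are all 0's and |xy| ≤ p, y lies entirely in the leading 0-block: y = 0^k for some k with 1 ≤ k ≤ p.
Pump with i = 2: xy^2z = 0^{p+k} 1^p 0^p 1^p, of length 4p+k. Suppose this equals vv. The string starts with 0 and ends with 1, so v does too; thus the boundary between the two copies of v is a 1→0 transition. There is exactly one such transition, at position 2p+k, so |v| = 2p+k and |vv| = 4p+2k ≠ 4p+k since k ≥ 1. So xy^2z ∉ L.
This contradicts the pumping lemma, so L is not regular.

0^{p+k} 1^p 0^p 1^p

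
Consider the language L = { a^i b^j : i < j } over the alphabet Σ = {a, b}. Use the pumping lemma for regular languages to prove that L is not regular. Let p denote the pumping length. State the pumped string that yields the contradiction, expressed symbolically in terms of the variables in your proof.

Assume L is regular. Let p be the pumping length given by the pumping lemma.
Choose w = a^p b^{p+1} ∈ L, with |w| = 2p+1 ≥ p.
The pumping lemma gives a decomposition w = xyz where |xy| ≤ p and |y| > 0.
Since the first p symbols of w are all a's and |xy| ≤ p, y lies entirely in the leading a-block: y = a^k for some k with 1 ≤ k ≤ p.
Consider xy^2z = a^{p+k} b^{p+1}. Since k ≥ 1, the a-count p+k is at least p+1, so i < j fails; thus xy^2z ∉ L.
Contradiction. Therefore L is not regular.

a^{p+k} b^{p+1}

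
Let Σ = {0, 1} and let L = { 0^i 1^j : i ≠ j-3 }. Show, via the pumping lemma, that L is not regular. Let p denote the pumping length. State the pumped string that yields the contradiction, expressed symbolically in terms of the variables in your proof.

0^{p+p!} 1^{p+p!+3}

Assume L is regular. Let p be the pumping length given by the pumping lemma.
Choose w = 0^p 1^{p+p!+3}. Since p ≠ (p+p!+3)-3 = p+p!, w ∈ L; and |w| ≥ p.
Write w = xyz as guaranteed by the lemma, with |xy| ≤ p and y is nonempty.
Because |xy| ≤ p and w begins with p copies of 0, we have y = 0^k with 1 ≤ k ≤ p.
Since 1 ≤ k ≤ p, k divides p!; set t = 1 + p!/k. Then xy^t z has p + (p!/k)·k = p + p! copies of 0. Now the 0-count is p+p! and (1-count)-3 = (p+p!+3)-3 = p+p!, so i ≠ j-3 fails. So xy^t z = 0^{p+p!} 1^{p+p!+3} ∉ L.
Contradiction. Therefore L is not regular.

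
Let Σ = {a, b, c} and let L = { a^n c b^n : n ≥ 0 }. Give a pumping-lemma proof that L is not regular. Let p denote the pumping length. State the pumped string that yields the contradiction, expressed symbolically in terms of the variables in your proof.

Toward a contradiction, assume L is regular with pumping length p.
Take w = a^p c b^p ∈ L with |w| = 2p+1 ≥ p.
Write w = xyz as guaranteed by the lemma, with |xy| ≤ p and |y| > 0.
Since the first p symbols of w are all a's and |xy| ≤ p, y lies entirely in the leading a-block: y = a^k for some k with 1 ≤ k ≤ p.
Pump with i = 2: xy^2z = a^{p+k} c b^p, which would require p+k = p. But k ≥ 1, so xy^2z ∉ L.
Contradiction. Therefore L is not regular.

a^{p+k} c b^p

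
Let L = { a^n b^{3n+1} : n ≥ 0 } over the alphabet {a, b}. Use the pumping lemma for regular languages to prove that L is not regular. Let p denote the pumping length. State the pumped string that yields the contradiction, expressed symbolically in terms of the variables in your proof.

Assume L is regular; let p be its pumping constant.
Take w = a^p b^{3p+1}. Then w ∈ L and |w| = 4p+1 ≥ p.
By the pumping lemma, w = xyz with |xy| ≤ p and |y| ≥ 1.
Since the first p symbols of w are all a's and |xy| ≤ p, y lies entirely in the leading a-block: y = a^k for some k with 1 ≤ k ≤ p.
Pump with i = 2: xy^2z = a^{p+k} b^{3p+1}. For this to lie in L we would need 3p+1 = 3(p+k)+1, which forces k = 0. But k ≥ 1, so xy^2z ∉ L.
Contradiction. Therefore L is not regular.

a^{p+k} b^{3p+1}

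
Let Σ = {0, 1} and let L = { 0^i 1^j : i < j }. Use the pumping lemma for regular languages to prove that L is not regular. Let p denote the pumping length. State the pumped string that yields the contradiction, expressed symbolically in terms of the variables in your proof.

0^{p+k} 1^{p+1}

Toward a contradiction, assume L is regular with pumping length p.
Choose w = 0^p 1^{p+1} ∈ L, with |w| = 2p+1 ≥ p.
Write w = xyz as guaranteed by the lemma, with |xy| ≤ p and y is nonempty.
Because |xy| ≤ p and w begins with p copies of 0, we have y = 0^k with 1 ≤ k ≤ p.
Consider xy^2z = 0^{p+k} 1^{p+1}. Since k ≥ 1, the 0-count p+k is at least p+1, so i < j fails; thus xy^2z ∉ L.
This contradicts the pumping lemma, so L is not regular.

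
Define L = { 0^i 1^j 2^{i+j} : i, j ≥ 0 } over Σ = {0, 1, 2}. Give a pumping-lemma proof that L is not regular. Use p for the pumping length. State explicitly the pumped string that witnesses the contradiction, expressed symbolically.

Assume L is regular; let p be its pumping constant.
Take w = 0^p 1^p 2^{2p} ∈ L (with i=j=p, i+j=2p), |w| = 4p ≥ p.
The pumping lemma gives a decomposition w = xyz where |xy| ≤ p and y is nonempty.
The first p characters of w are 0's, so xy (and hence y) consists only of 0's. Write y = 0^k, 1 ≤ k ≤ p.
Consider xy^2z = 0^{p+k} 1^p 2^{2p}. Now the 0- and 1-counts sum to 2p+k, but the 2-count is 2p ≠ 2p+k. So xy^2z ∉ L.
This contradicts the pumping lemma, so L is not regular.

0^{p+k} 1^p 2^{2p}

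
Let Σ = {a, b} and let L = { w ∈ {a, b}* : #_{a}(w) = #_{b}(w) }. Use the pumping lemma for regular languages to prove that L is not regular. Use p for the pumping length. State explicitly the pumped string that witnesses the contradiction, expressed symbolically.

a^{p+k} b^p

Assume L is regular. Let p be the pumping length given by the pumping lemma.
Choose w = a^p b^p ∈ L with |w| = 2p ≥ p.
The pumping lemma gives a decomposition w = xyz where |xy| ≤ p and |y| > 0.
The first p characters of w are a's, so xy (and hence y) consists only of a's. Write y = a^k, 1 ≤ k ≤ p.
Pump with i = 2: xy^2z = a^{p+k} b^p has p+k occurrences of a but only p of b. Since k ≥ 1 the counts differ, so xy^2z ∉ L.
This is a contradiction; hence L is not regular.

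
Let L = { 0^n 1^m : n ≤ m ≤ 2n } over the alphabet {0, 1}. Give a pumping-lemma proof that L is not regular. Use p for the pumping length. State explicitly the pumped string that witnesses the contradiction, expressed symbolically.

Toward a contradiction, assume L is regular with pumping length p.
Take w = 0^p 1^p ∈ L (since p ≤ p ≤ 2p), with |w| = 2p ≥ p.
The pumping lemma gives a decomposition w = xyz where |xy| ≤ p and y is nonempty.
The first p characters of w are 0's, so xy (and hence y) consists only of 0's. Write y = 0^k, 1 ≤ k ≤ p.
Pump with i = 2: xy^2z = 0^{p+k} 1^p. Now n = p+k > p = m, so the condition n ≤ m fails. Thus xy^2z ∉ L.
This contradicts the pumping lemma, so L is not regular.

0^{p+k} 1^p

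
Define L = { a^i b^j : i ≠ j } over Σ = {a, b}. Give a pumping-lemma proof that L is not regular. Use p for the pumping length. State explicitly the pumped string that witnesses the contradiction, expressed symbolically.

a^{p+p!} b^{p+p!}

Suppose for contradiction that L is regular, and let p be the pumping length.
Choose w = a^p b^{p+p!}. Since p ≠ p+p!, w ∈ L; and |w| ≥ p.
The pumping lemma gives a decomposition w = xyz where |xy| ≤ p and y is nonempty.
Since the first p symbols of w are all a's and |xy| ≤ p, y lies entirely in the leading a-block: y = a^k for some k with 1 ≤ k ≤ p.
Since 1 ≤ k ≤ p, k divides p!; set t = 1 + p!/k. Then xy^t z has p + (p!/k)·k = p + p! copies of a. Now the a-count equals the b-count, so i ≠ j fails. So xy^t z = a^{p+p!} b^{p+p!} ∉ L.
This is a contradiction; hence L is not regular.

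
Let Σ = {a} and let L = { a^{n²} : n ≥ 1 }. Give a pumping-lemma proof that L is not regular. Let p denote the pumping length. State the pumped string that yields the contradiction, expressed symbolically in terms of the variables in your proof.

Toward a contradiction, assume L is regular with pumping length p.
Take w = a^{p²} ∈ L with |w| = p² ≥ p.
Write w = xyz as guaranteed by the lemma, with |xy| ≤ p and |y| > 0.
Then y = a^k for some k with 1 ≤ k ≤ p.
Pump with i = 2: xy^2z = a^{p²+k}. Since 1 ≤ k ≤ p, p² < p²+k ≤ p²+p < (p+1)², so p²+k lies strictly between consecutive squares and is not a perfect square. So xy^2z ∉ L.
This is a contradiction; hence L is not regular.

a^{p²+k}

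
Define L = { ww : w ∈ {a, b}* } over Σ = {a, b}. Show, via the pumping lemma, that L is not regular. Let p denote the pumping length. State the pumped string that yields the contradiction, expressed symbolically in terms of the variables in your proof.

Suppose for contradiction that L is regular, and let p be the pumping length.
Take w = a^p b^p a^p b^p = uu where u = a^pb^p; then w ∈ L and |w| = 4p ≥ p.
By the pumping lemma, w = xyz with |xy| ≤ p and y is nonempty.
The first p characters of w are a's, so xy (and hence y) consists only of a's. Write y = a^k, 1 ≤ k ≤ p.
Pump with i = 2: xy^2z = a^{p+k} b^p a^p b^p, of length 4p+k. Suppose this equals vv. The string starts with a and ends with b, so v does too; thus the boundary between the two copies of v is a b→a transition. There is exactly one such transition, at position 2p+k, so |v| = 2p+k and |vv| = 4p+2k ≠ 4p+k since k ≥ 1. So xy^2z ∉ L.
This is a contradiction; hence L is not regular.

a^{p+k} b^p a^p b^p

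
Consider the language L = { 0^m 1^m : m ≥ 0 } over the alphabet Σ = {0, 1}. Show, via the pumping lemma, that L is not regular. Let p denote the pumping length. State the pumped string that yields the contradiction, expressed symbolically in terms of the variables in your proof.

0^{p+k} 1^p

Toward a contradiction, assume L is regular with pumping length p.
Let w = 0^p 1^p ∈ L; note |w| = 2p ≥ p.
By the pumping lemma, w = xyz with |xy| ≤ p and |y| ≥ 1.
Because |xy| ≤ p and w begins with p copies of 0, we have y = 0^k with 1 ≤ k ≤ p.
Pump with i = 2: xy^2z = 0^{p+k} 1^p. For this to lie in L we would need p = p+k, which forces k = 0. But k ≥ 1, so xy^2z ∉ L.
This is a contradiction; hence L is not regular.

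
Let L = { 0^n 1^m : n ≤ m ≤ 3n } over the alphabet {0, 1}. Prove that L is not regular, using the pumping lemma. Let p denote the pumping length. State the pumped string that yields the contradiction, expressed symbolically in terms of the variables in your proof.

0^{p+k} 1^p

Assume L is regular. Let p be the pumping length given by the pumping lemma.
Take w = 0^p 1^p ∈ L (since p ≤ p ≤ 3p), with |w| = 2p ≥ p.
Write w = xyz as guaranteed by the lemma, with |xy| ≤ p and |y| ≥ 1.
Because |xy| ≤ p and w begins with p copies of 0, we have y = 0^k with 1 ≤ k ≤ p.
Pump with i = 2: xy^2z = 0^{p+k} 1^p. Now n = p+k > p = m, so the condition n ≤ m fails. Thus xy^2z ∉ L.
This contradicts the pumping lemma, so L is not regular.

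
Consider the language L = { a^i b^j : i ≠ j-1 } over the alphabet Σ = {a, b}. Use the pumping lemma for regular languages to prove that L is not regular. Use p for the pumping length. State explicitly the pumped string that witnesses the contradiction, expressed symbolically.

a^{p+p!} b^{p+p!+1}

Assume L is regular. Let p be the pumping length given by the pumping lemma.
Choose w = a^p b^{p+p!+1}. Since p ≠ (p+p!+1)-1 = p+p!, w ∈ L; and |w| ≥ p.
By the pumping lemma, w = xyz with |xy| ≤ p and |y| > 0.
Because |xy| ≤ p and w begins with p copies of a, we have y = a^k with 1 ≤ k ≤ p.
Since 1 ≤ k ≤ p, k divides p!; set t = 1 + p!/k. Then xy^t z has p + (p!/k)·k = p + p! copies of a. Now the a-count is p+p! and (b-count)-1 = (p+p!+1)-1 = p+p!, so i ≠ j-1 fails. So xy^t z = a^{p+p!} b^{p+p!+1} ∉ L.
This contradicts the pumping lemma, so L is not regular.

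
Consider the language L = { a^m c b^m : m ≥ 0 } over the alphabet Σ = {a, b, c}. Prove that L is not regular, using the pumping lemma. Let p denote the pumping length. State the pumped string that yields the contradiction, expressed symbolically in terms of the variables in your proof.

a^{p+k} c b^p

Suppose for contradiction that L is regular, and let p be the pumping length.
Take w = a^p c b^p ∈ L with |w| = 2p+1 ≥ p.
By the pumping lemma, w = xyz with |xy| ≤ p and |y| > 0.
Because |xy| ≤ p and w begins with p copies of a, we have y = a^k with 1 ≤ k ≤ p.
Pump with i = 2: xy^2z = a^{p+k} c b^p, which would require p+k = p. But k ≥ 1, so xy^2z ∉ L.
This is a contradiction; hence L is not regular.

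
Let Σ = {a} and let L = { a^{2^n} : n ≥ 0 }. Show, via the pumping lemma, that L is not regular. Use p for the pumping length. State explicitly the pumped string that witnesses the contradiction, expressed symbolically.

Assume L is regular; let p be its pumping constant.
Take w = a^{2^p} ∈ L with |w| = 2^p ≥ p.
The pumping lemma gives a decomposition w = xyz where |xy| ≤ p and |y| > 0.
Then y = a^k for some k with 1 ≤ k ≤ p.
Pump with i = 2: xy^2z = a^{2^p+k}. Since 1 ≤ k ≤ p < 2^p, we have 2^p < 2^p+k < 2^{p+1}, so 2^p+k is not a power of 2. So xy^2z ∉ L.
This is a contradiction; hence L is not regular.

a^{2^p+k}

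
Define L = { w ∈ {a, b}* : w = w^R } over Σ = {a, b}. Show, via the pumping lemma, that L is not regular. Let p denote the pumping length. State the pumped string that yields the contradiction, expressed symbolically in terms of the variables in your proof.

a^{p+k} b a^p

Suppose for contradiction that L is regular, and let p be the pumping length.
Take w = a^p b a^p, a palindrome of length 2p+1 ≥ p.
Write w = xyz as guaranteed by the lemma, with |xy| ≤ p and y is nonempty.
Because |xy| ≤ p and w begins with p copies of a, we have y = a^k with 1 ≤ k ≤ p.
Pump with i = 2: xy^2z = a^{p+k} b a^p. Its reverse is a^p b a^{p+k}, which differs from xy^2z since k ≥ 1. So xy^2z is not a palindrome and xy^2z ∉ L.
This contradicts the pumping lemma, so L is not regular.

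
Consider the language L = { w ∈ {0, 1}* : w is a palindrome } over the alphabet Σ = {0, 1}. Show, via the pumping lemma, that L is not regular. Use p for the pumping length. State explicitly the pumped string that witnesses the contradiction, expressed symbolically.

Assume L is regular; let p be its pumping constant.
Take w = 0^p 1 0^p, a palindrome of length 2p+1 ≥ p.
By the pumping lemma, w = xyz with |xy| ≤ p and y is nonempty.
Because |xy| ≤ p and w begins with p copies of 0, we have y = 0^k with 1 ≤ k ≤ p.
Pump with i = 2: xy^2z = 0^{p+k} 1 0^p. Its reverse is 0^p 1 0^{p+k}, which differs from xy^2z since k ≥ 1. So xy^2z is not a palindrome and xy^2z ∉ L.
This is a contradiction; hence L is not regular.

0^{p+k} 1 0^p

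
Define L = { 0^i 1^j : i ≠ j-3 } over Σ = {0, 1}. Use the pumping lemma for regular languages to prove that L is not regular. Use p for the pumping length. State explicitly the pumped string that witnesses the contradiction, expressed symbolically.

0^{p+p!} 1^{p+p!+3}

Suppose for contradiction that L is regular, and let p be the pumping length.
Choose w = 0^p 1^{p+p!+3}. Since p ≠ (p+p!+3)-3 = p+p!, w ∈ L; and |w| ≥ p.
Write w = xyz as guaranteed by the lemma, with |xy| ≤ p and |y| > 0.
The first p characters of w are 0's, so xy (and hence y) consists only of 0's. Write y = 0^k, 1 ≤ k ≤ p.
Since 1 ≤ k ≤ p, k divides p!; set t = 1 + p!/k. Then xy^t z has p + (p!/k)·k = p + p! copies of 0. Now the 0-count is p+p! and (1-count)-3 = (p+p!+3)-3 = p+p!, so i ≠ j-3 fails. So xy^t z = 0^{p+p!} 1^{p+p!+3} ∉ L.
This contradicts the pumping lemma, so L is not regular.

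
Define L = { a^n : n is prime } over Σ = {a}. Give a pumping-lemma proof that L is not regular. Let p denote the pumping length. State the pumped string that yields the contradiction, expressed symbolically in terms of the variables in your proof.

a^{q(1+k)}

Toward a contradiction, assume L is regular with pumping length p.
Let q be a prime with q ≥ p+2 (infinitely many primes exist), and take w = a^q ∈ L with |w| = q ≥ p.
The pumping lemma gives a decomposition w = xyz where |xy| ≤ p and |y| > 0.
Then y = a^k for some k with 1 ≤ k ≤ p.
Since 1 ≤ k ≤ p, |xz| = q-k. Pump with i = q+1: |xy^{q+1}z| = (q-k)+(q+1)k = q+qk = q(1+k), which is composite (both factors ≥ 2). So xy^{q+1}z = a^{q(1+k)} ∉ L.
Contradiction. Therefore L is not regular.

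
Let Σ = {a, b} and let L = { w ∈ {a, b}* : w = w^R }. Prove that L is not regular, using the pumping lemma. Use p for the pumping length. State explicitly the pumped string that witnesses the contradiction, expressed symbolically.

Assume L is regular. Let p be the pumping length given by the pumping lemma.
Take w = a^p b a^p, a palindrome of length 2p+1 ≥ p.
By the pumping lemma, w = xyz with |xy| ≤ p and |y| > 0.
The first p characters of w are a's, so xy (and hence y) consists only of a's. Write y = a^k, 1 ≤ k ≤ p.
Pump with i = 2: xy^2z = a^{p+k} b a^p. Its reverse is a^p b a^{p+k}, which differs from xy^2z since k ≥ 1. So xy^2z is not a palindrome and xy^2z ∉ L.
Contradiction. Therefore L is not regular.

a^{p+k} b a^p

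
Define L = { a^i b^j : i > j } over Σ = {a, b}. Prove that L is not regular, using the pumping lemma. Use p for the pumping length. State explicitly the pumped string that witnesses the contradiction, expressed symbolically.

a^{p+1-k} b^p

Assume L is regular; let p be its pumping constant.
Choose w = a^{p+1} b^p ∈ L, with |w| = 2p+1 ≥ p.
Write w = xyz as guaranteed by the lemma, with |xy| ≤ p and |y| > 0.
Because |xy| ≤ p and w begins with p copies of a, we have y = a^k with 1 ≤ k ≤ p.
Consider xy^0z = xz = a^{p+1-k} b^p. Since k ≥ 1, the a-count p+1-k is at most p, so i > j fails; thus xz ∉ L.
This is a contradiction; hence L is not regular.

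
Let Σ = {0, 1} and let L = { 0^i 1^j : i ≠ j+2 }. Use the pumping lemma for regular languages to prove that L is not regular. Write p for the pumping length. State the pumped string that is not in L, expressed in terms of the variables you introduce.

0^{p+p!} 1^{p+p!-2}

Assume L is regular; let p be its pumping constant.
Choose w = 0^p 1^{p+p!-2}. Since p ≠ (p+p!-2)+2 = p+p!, w ∈ L; and |w| ≥ p.
The pumping lemma gives a decomposition w = xyz where |xy| ≤ p and |y| ≥ 1.
Since the first p symbols of w are all 0's and |xy| ≤ p, y lies entirely in the leading 0-block: y = 0^k for some k with 1 ≤ k ≤ p.
Since 1 ≤ k ≤ p, k divides p!; set t = 1 + p!/k. Then xy^t z has p + (p!/k)·k = p + p! copies of 0. Now the 0-count is p+p! and (1-count)+2 = (p+p!-2)+2 = p+p!, so i ≠ j+2 fails. So xy^t z = 0^{p+p!} 1^{p+p!-2} ∉ L.
Contradiction. Therefore L is not regular.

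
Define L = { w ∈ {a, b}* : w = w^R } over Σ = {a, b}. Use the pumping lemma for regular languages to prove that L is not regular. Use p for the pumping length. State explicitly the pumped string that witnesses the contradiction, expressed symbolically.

a^{p+k} b a^p

Assume L is regular; let p be its pumping constant.
Take w = a^p b a^p, a palindrome of length 2p+1 ≥ p.
The pumping lemma gives a decomposition w = xyz where |xy| ≤ p and |y| ≥ 1.
Since the first p symbols of w are all a's and |xy| ≤ p, y lies entirely in the leading a-block: y = a^k for some k with 1 ≤ k ≤ p.
Pump with i = 2: xy^2z = a^{p+k} b a^p. Its reverse is a^p b a^{p+k}, which differs from xy^2z since k ≥ 1. So xy^2z is not a palindrome and xy^2z ∉ L.
Contradiction. Therefore L is not regular.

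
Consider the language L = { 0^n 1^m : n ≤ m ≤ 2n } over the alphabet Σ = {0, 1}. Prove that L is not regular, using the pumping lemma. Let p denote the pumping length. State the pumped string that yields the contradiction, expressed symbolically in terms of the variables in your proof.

Toward a contradiction, assume L is regular with pumping length p.
Take w = 0^p 1^p ∈ L (since p ≤ p ≤ 2p), with |w| = 2p ≥ p.
Write w = xyz as guaranteed by the lemma, with |xy| ≤ p and |y| > 0.
Because |xy| ≤ p and w begins with p copies of 0, we have y = 0^k with 1 ≤ k ≤ p.
Pump with i = 2: xy^2z = 0^{p+k} 1^p. Now n = p+k > p = m, so the condition n ≤ m fails. Thus xy^2z ∉ L.
This is a contradiction; hence L is not regular.

0^{p+k} 1^p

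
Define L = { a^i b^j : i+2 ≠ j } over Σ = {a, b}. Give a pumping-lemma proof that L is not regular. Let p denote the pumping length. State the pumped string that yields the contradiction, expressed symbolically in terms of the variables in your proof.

a^{p+p!} b^{p+p!+2}

Assume L is regular; let p be its pumping constant.
Choose w = a^p b^{p+p!+2}. Since p ≠ (p+p!+2)-2 = p+p!, w ∈ L; and |w| ≥ p.
Write w = xyz as guaranteed by the lemma, with |xy| ≤ p and y is nonempty.
Because |xy| ≤ p and w begins with p copies of a, we have y = a^k with 1 ≤ k ≤ p.
Since 1 ≤ k ≤ p, k divides p!; set t = 1 + p!/k. Then xy^t z has p + (p!/k)·k = p + p! copies of a. Now the a-count is p+p! and (b-count)-2 = (p+p!+2)-2 = p+p!, so i+2 ≠ j fails. So xy^t z = a^{p+p!} b^{p+p!+2} ∉ L.
This is a contradiction; hence L is not regular.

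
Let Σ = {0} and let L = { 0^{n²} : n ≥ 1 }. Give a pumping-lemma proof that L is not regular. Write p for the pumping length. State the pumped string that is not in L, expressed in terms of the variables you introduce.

Toward a contradiction, assume L is regular with pumping length p.
Take w = 0^{p²} ∈ L with |w| = p² ≥ p.
By the pumping lemma, w = xyz with |xy| ≤ p and y is nonempty.
Then y = 0^k for some k with 1 ≤ k ≤ p.
Pump with i = 2: xy^2z = 0^{p²+k}. Since 1 ≤ k ≤ p, p² < p²+k ≤ p²+p < (p+1)², so p²+k lies strictly between consecutive squares and is not a perfect square. So xy^2z ∉ L.
This contradicts the pumping lemma, so L is not regular.

0^{p²+k}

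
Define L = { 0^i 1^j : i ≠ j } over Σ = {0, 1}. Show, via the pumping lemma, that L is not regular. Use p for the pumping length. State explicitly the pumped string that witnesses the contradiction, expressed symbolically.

Suppose for contradiction that L is regular, and let p be the pumping length.
Choose w = 0^p 1^{p+p!}. Since p ≠ p+p!, w ∈ L; and |w| ≥ p.
By the pumping lemma, w = xyz with |xy| ≤ p and |y| ≥ 1.
The first p characters of w are 0's, so xy (and hence y) consists only of 0's. Write y = 0^k, 1 ≤ k ≤ p.
Since 1 ≤ k ≤ p, k divides p!; set t = 1 + p!/k. Then xy^t z has p + (p!/k)·k = p + p! copies of 0. Now the 0-count equals the 1-count, so i ≠ j fails. So xy^t z = 0^{p+p!} 1^{p+p!} ∉ L.
This contradicts the pumping lemma, so L is not regular.

0^{p+p!} 1^{p+p!}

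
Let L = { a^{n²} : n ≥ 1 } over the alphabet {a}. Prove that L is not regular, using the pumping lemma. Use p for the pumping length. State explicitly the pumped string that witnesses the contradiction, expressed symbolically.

Suppose for contradiction that L is regular, and let p be the pumping length.
Take w = a^{p²} ∈ L with |w| = p² ≥ p.
Write w = xyz as guaranteed by the lemma, with |xy| ≤ p and |y| > 0.
Then y = a^k for some k with 1 ≤ k ≤ p.
Pump with i = 2: xy^2z = a^{p²+k}. Since 1 ≤ k ≤ p, p² < p²+k ≤ p²+p < (p+1)², so p²+k lies strictly between consecutive squares and is not a perfect square. So xy^2z ∉ L.
This is a contradiction; hence L is not regular.

a^{p²+k}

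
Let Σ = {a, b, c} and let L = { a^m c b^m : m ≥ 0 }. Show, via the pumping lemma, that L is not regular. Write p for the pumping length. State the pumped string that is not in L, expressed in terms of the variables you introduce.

Suppose for contradiction that L is regular, and let p be the pumping length.
Take w = a^p c b^p ∈ L with |w| = 2p+1 ≥ p.
By the pumping lemma, w = xyz with |xy| ≤ p and |y| > 0.
Since the first p symbols of w are all a's and |xy| ≤ p, y lies entirely in the leading a-block: y = a^k for some k with 1 ≤ k ≤ p.
Pump with i = 2: xy^2z = a^{p+k} c b^p, which would require p+k = p. But k ≥ 1, so xy^2z ∉ L.
This is a contradiction; hence L is not regular.

a^{p+k} c b^p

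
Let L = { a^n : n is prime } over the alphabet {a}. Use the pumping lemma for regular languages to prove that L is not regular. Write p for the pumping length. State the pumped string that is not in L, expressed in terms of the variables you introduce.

Suppose for contradiction that L is regular, and let p be the pumping length.
Let q be a prime with q ≥ p+2 (infinitely many primes exist), and take w = a^q ∈ L with |w| = q ≥ p.
The pumping lemma gives a decomposition w = xyz where |xy| ≤ p and |y| ≥ 1.
Then y = a^k for some k with 1 ≤ k ≤ p.
Since 1 ≤ k ≤ p, |xz| = q-k. Pump with i = q+1: |xy^{q+1}z| = (q-k)+(q+1)k = q+qk = q(1+k), which is composite (both factors ≥ 2). So xy^{q+1}z = a^{q(1+k)} ∉ L.
Contradiction. Therefore L is not regular.

a^{q(1+k)}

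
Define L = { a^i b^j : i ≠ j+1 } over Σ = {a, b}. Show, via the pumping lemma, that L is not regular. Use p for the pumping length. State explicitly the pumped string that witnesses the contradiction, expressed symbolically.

a^{p+p!} b^{p+p!-1}

Suppose for contradiction that L is regular, and let p be the pumping length.
Choose w = a^p b^{p+p!-1}. Since p ≠ (p+p!-1)+1 = p+p!, w ∈ L; and |w| ≥ p.
By the pumping lemma, w = xyz with |xy| ≤ p and |y| ≥ 1.
The first p characters of w are a's, so xy (and hence y) consists only of a's. Write y = a^k, 1 ≤ k ≤ p.
Since 1 ≤ k ≤ p, k divides p!; set t = 1 + p!/k. Then xy^t z has p + (p!/k)·k = p + p! copies of a. Now the a-count is p+p! and (b-count)+1 = (p+p!-1)+1 = p+p!, so i ≠ j+1 fails. So xy^t z = a^{p+p!} b^{p+p!-1} ∉ L.
This contradicts the pumping lemma, so L is not regular.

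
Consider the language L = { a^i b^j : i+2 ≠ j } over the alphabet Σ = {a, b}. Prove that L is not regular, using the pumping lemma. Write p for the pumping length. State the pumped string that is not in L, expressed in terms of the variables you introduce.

a^{p+p!} b^{p+p!+2}

Toward a contradiction, assume L is regular with pumping length p.
Choose w = a^p b^{p+p!+2}. Since p ≠ (p+p!+2)-2 = p+p!, w ∈ L; and |w| ≥ p.
Write w = xyz as guaranteed by the lemma, with |xy| ≤ p and |y| > 0.
Since the first p symbols of w are all a's and |xy| ≤ p, y lies entirely in the leading a-block: y = a^k for some k with 1 ≤ k ≤ p.
Since 1 ≤ k ≤ p, k divides p!; set t = 1 + p!/k. Then xy^t z has p + (p!/k)·k = p + p! copies of a. Now the a-count is p+p! and (b-count)-2 = (p+p!+2)-2 = p+p!, so i+2 ≠ j fails. So xy^t z = a^{p+p!} b^{p+p!+2} ∉ L.
This contradicts the pumping lemma, so L is not regular.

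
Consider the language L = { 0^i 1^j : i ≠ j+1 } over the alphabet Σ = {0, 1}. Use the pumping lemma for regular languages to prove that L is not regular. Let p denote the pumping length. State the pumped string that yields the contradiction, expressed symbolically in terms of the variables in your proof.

0^{p+p!} 1^{p+p!-1}

Suppose for contradiction that L is regular, and let p be the pumping length.
Choose w = 0^p 1^{p+p!-1}. Since p ≠ (p+p!-1)+1 = p+p!, w ∈ L; and |w| ≥ p.
The pumping lemma gives a decomposition w = xyz where |xy| ≤ p and y is nonempty.
Because |xy| ≤ p and w begins with p copies of 0, we have y = 0^k with 1 ≤ k ≤ p.
Since 1 ≤ k ≤ p, k divides p!; set t = 1 + p!/k. Then xy^t z has p + (p!/k)·k = p + p! copies of 0. Now the 0-count is p+p! and (1-count)+1 = (p+p!-1)+1 = p+p!, so i ≠ j+1 fails. So xy^t z = 0^{p+p!} 1^{p+p!-1} ∉ L.
This is a contradiction; hence L is not regular.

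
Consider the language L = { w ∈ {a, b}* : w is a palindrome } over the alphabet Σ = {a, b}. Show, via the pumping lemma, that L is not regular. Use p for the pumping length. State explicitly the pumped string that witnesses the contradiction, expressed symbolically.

Assume L is regular; let p be its pumping constant.
Take w = a^p b a^p, a palindrome of length 2p+1 ≥ p.
Write w = xyz as guaranteed by the lemma, with |xy| ≤ p and |y| > 0.
Since the first p symbols of w are all a's and |xy| ≤ p, y lies entirely in the leading a-block: y = a^k for some k with 1 ≤ k ≤ p.
Pump with i = 2: xy^2z = a^{p+k} b a^p. Its reverse is a^p b a^{p+k}, which differs from xy^2z since k ≥ 1. So xy^2z is not a palindrome and xy^2z ∉ L.
This is a contradiction; hence L is not regular.

a^{p+k} b a^p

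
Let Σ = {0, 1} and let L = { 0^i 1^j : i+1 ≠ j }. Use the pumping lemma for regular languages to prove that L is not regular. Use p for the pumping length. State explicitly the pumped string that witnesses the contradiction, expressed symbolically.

Assume L is regular; let p be its pumping constant.
Choose w = 0^p 1^{p+p!+1}. Since p ≠ (p+p!+1)-1 = p+p!, w ∈ L; and |w| ≥ p.
By the pumping lemma, w = xyz with |xy| ≤ p and y is nonempty.
Since the first p symbols of w are all 0's and |xy| ≤ p, y lies entirely in the leading 0-block: y = 0^k for some k with 1 ≤ k ≤ p.
Since 1 ≤ k ≤ p, k divides p!; set t = 1 + p!/k. Then xy^t z has p + (p!/k)·k = p + p! copies of 0. Now the 0-count is p+p! and (1-count)-1 = (p+p!+1)-1 = p+p!, so i+1 ≠ j fails. So xy^t z = 0^{p+p!} 1^{p+p!+1} ∉ L.
This contradicts the pumping lemma, so L is not regular.

0^{p+p!} 1^{p+p!+1}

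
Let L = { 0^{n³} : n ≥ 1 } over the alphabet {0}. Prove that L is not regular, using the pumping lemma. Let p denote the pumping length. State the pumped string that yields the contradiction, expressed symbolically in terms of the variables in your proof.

Suppose for contradiction that L is regular, and let p be the pumping length.
Take w = 0^{p³} ∈ L with |w| = p³ ≥ p.
By the pumping lemma, w = xyz with |xy| ≤ p and |y| > 0.
Then y = 0^k for some k with 1 ≤ k ≤ p.
Pump with i = 2: xy^2z = 0^{p³+k}. Since 1 ≤ k ≤ p, p³ < p³+k ≤ p³+p < p³+3p²+3p+1 = (p+1)³, so p³+k is not a perfect cube. So xy^2z ∉ L.
Contradiction. Therefore L is not regular.

0^{p³+k}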